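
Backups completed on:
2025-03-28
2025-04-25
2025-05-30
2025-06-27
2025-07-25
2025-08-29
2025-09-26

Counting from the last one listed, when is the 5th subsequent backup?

2026-02-27

Every date is a Friday; gaps 28, 35, 28, 28, 35, 28 days.
Each is the last Friday of its month (at least one falls on the 29th or later, ruling out '4th Friday').
Last Friday of October 2025: 2025-10-31.
November 2025 ends with Friday 2025-11-28.
Last Friday of December 2025: 2025-12-26.
Last Friday of January 2026: 2026-01-30.
Last Friday of February 2026: 2026-02-27.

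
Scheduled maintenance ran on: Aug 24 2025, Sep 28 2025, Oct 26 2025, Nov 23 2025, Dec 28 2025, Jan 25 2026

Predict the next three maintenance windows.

Feb 22 2026, Mar 22 2026, Apr 26 2026

Gaps: 35, 28, 28, 35, 28 days — a mix of 28 and 35. Every date is a Sunday.
Each is the 4th Sunday of its month.
4th Sunday of February 2026: Feb 22 2026.
March 2026 — 4th Sunday is Mar 22 2026.
4th Sunday of April 2026: Apr 26 2026.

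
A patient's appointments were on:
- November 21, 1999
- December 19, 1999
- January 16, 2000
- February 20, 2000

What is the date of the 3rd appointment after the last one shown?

These are Sundays at 28- or 35-day spacing (28, 28, 35).
The pattern: 3rd Sunday of the month.
3rd Sunday of March 2000: March 19, 2000.
April 2000 — 3rd Sunday is April 16, 2000.
3rd Sunday of May 2000: May 21, 2000.

May 21, 2000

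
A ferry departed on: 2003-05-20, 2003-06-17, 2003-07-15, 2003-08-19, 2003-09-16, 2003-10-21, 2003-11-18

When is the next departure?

2003-12-16

All dates are Tuesdays, 28, 28, 35, 28, 35, 28 days apart.
Specifically, the 3rd Tuesday of each month.
3rd Tuesday of December 2003: 2003-12-16.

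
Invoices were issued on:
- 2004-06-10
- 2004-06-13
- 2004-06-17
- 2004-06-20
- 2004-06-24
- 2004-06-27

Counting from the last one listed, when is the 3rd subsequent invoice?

2004-07-08

The gap pattern 3, 4, 3, 4, 3 repeats every 2 events.
These are the Thursdays and Sundays of each week.
Next Thursday: 2004-07-01.
Next Sunday: 2004-07-04.
Next Thursday: 2004-07-08.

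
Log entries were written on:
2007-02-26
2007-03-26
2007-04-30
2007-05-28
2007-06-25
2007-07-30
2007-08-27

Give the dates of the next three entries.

These are Mondays with 28, 35, 28, 28, 35, 28-day gaps.
Each is the final Monday of its month — 2007-04-30 is past the 28th, so '4th Monday' doesn't fit.
Last Monday of September 2007: 2007-09-24.
October 2007 ends with Monday 2007-10-29.
November 2007 ends with Monday 2007-11-26.

2007-09-24, 2007-10-29, 2007-11-26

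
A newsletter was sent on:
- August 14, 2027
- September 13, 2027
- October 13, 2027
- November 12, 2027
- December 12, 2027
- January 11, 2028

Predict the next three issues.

Gaps between consecutive events: 30, 30, 30, 30, 30 days — a constant 30-day interval.
January 11, 2028 + 30 days = February 10, 2028.
February 10, 2028 + 30 days = March 11, 2028.
March 11, 2028 + 30 days = April 10, 2028.

February 10, 2028; March 11, 2028; April 10, 2028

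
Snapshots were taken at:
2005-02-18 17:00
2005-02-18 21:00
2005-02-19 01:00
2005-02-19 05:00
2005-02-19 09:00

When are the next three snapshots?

2005-02-19 13:00, 2005-02-19 17:00, 2005-02-19 21:00

Spacing: 4, 4, 4, 4 h — constant 4 h.
2005-02-19 09:00 + 4 h = 2005-02-19 13:00.
2005-02-19 13:00 + 4 h = 2005-02-19 17:00.
2005-02-19 17:00 + 4 h = 2005-02-19 21:00.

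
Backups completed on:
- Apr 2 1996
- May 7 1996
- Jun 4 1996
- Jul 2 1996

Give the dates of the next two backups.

All dates are Tuesdays, 35, 28, 28 days apart.
Specifically, the 1st Tuesday of each month.
1st Tuesday of August 1996: Aug 6 1996.
1st Tuesday of September 1996: Sep 3 1996.

Aug 6 1996, Sep 3 1996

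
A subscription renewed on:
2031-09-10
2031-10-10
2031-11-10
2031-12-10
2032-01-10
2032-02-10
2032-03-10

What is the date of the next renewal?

Gaps: 30, 31, 30, 31, 31, 29 days — not constant. Every event is on the 10th of the month.
Pattern: the 10th of each month.
Next: April 2032 → 2032-04-10.

2032-04-10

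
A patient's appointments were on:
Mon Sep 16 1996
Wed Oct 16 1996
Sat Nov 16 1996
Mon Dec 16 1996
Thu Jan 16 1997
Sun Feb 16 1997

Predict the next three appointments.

Each date is the 16th; the gaps (30, 31, 30, 31, 31) track the month lengths.
The rule is the 16th of each month.
Next: March 1997 → Sun Mar 16 1997.
Next: April 1997 → Wed Apr 16 1997.
May 1997: Fri May 16 1997.

Sun Mar 16 1997, Wed Apr 16 1997, Fri May 16 1997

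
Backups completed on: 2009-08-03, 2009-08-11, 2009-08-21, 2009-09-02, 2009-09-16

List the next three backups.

2009-10-02, 2009-10-20, 2009-11-09

Gaps: 8, 10, 12, 14 days — each gap is 2 larger than the previous one.
Next gap: 16 days. 2009-09-16 + 16 days = 2009-10-02.
Next gap: 18 days. 2009-10-02 + 18 days = 2009-10-20.
Next gap: 20 days. 2009-10-20 + 20 days = 2009-11-09.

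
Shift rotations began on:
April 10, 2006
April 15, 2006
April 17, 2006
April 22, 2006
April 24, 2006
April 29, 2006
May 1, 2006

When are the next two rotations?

Every event lands on a Monday or Saturday (gaps cycle 5, 2, 5, 2, 5, 2).
So the schedule is: every Monday and Saturday.
Next Saturday: May 6, 2006.
The following Monday is May 8, 2006.

May 6, 2006; May 8, 2006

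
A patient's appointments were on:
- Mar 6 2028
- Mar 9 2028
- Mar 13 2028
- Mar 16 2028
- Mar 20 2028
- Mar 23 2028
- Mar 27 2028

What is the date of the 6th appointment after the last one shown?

Apr 17 2028

Gaps: 3, 4, 3, 4, 3, 4 days — not constant, but cyclic with period 2.
The events fall on every Monday and Thursday.
The following Thursday is Mar 30 2028.
Next Monday: Apr 3 2028.
Next Thursday: Apr 6 2028.
Next Monday: Apr 10 2028.
Next Thursday: Apr 13 2028.
Next Monday: Apr 17 2028.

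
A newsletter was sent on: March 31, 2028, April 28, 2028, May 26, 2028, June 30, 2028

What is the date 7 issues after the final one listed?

January 26, 2029

All Fridays; the gaps (28, 28, 35) vary with month length.
This is the last Friday of each month.
Last Friday of July 2028: July 28, 2028.
Last Friday of August 2028: August 25, 2028.
Last Friday of September 2028: September 29, 2028.
Last Friday of October 2028: October 27, 2028.
Last Friday of November 2028: November 24, 2028.
December 2028 ends with Friday December 29, 2028.
Last Friday of January 2029: January 26, 2029.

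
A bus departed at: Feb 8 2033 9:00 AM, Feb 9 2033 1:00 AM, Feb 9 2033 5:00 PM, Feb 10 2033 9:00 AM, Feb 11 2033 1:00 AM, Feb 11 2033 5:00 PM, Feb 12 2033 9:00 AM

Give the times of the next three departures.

Gaps: 16, 16, 16, 16, 16, 16 hours — each event is 16 hours after the previous one.
Feb 12 2033 9:00 AM + 16 h = Feb 13 2033 1:00 AM.
Feb 13 2033 1:00 AM + 16 h = Feb 13 2033 5:00 PM.
Feb 13 2033 5:00 PM + 16 h = Feb 14 2033 9:00 AM.

Feb 13 2033 1:00 AM, Feb 13 2033 5:00 PM, Feb 14 2033 9:00 AM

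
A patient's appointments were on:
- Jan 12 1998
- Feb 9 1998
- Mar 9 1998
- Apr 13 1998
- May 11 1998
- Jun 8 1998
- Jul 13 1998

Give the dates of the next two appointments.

Aug 10 1998, Sep 14 1998

These are Mondays at 28- or 35-day spacing (28, 28, 35, 28, 28, 35).
The pattern: 2nd Monday of the month.
2nd Monday of August 1998: Aug 10 1998.
2nd Monday of September 1998: Sep 14 1998.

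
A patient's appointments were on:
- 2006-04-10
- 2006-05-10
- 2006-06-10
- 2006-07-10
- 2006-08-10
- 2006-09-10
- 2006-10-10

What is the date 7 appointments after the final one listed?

The day-of-month is always 10 (30, 31, 30, 31, 31, 30 days between events).
So this recurs on the 10th of each month.
November 2006: 2006-11-10.
Next: December 2006 → 2006-12-10.
January 2007: 2007-01-10.
February 2007: 2007-02-10.
Next: March 2007 → 2007-03-10.
Next: April 2007 → 2007-04-10.
Next: May 2007 → 2007-05-10.

2007-05-10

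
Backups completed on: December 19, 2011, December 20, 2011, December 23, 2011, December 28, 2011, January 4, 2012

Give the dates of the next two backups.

Gaps: 1, 3, 5, 7 days — each gap is 2 larger than the previous one.
Next gap: 9 days. January 4, 2012 + 9 days = January 13, 2012.
Next gap: 11 days. January 13, 2012 + 11 days = January 24, 2012.

January 13, 2012; January 24, 2012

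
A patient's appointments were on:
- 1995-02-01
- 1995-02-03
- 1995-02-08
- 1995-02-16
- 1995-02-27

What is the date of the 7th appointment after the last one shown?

Gaps: 2, 5, 8, 11 days — each gap is 3 larger than the previous one.
Next gap: 14 days. 1995-02-27 + 14 days = 1995-03-13.
Next gap: 17 days. 1995-03-13 + 17 days = 1995-03-30.
Next gap: 20 days. 1995-03-30 + 20 days = 1995-04-19.
Next gap: 23 days. 1995-04-19 + 23 days = 1995-05-12.
Next gap: 26 days. 1995-05-12 + 26 days = 1995-06-07.
Next gap: 29 days. 1995-06-07 + 29 days = 1995-07-06.
Next gap: 32 days. 1995-07-06 + 32 days = 1995-08-07.

1995-08-07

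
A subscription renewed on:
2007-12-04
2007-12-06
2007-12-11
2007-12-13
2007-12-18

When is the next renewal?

Every event lands on a Tuesday or Thursday (gaps cycle 2, 5, 2, 5).
So the schedule is: every Tuesday and Thursday.
Next Thursday: 2007-12-20.

2007-12-20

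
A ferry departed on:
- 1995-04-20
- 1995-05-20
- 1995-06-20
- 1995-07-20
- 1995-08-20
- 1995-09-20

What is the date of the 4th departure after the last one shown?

Each date is the 20th; the gaps (30, 31, 30, 31, 31) track the month lengths.
The rule is the 20th of each month.
Next: October 1995 → 1995-10-20.
Next: November 1995 → 1995-11-20.
December 1995: 1995-12-20.
January 1996: 1996-01-20.

1996-01-20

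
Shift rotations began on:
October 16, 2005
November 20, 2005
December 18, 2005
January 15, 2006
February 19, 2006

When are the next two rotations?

These are Sundays at 28- or 35-day spacing (35, 28, 28, 35).
The pattern: 3rd Sunday of the month.
March 2006 — 3rd Sunday is March 19, 2006.
3rd Sunday of April 2006: April 16, 2006.

March 19, 2006; April 16, 2006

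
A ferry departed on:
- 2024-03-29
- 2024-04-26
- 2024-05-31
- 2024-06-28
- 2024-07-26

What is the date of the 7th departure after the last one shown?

These are Fridays with 28, 35, 28, 28-day gaps.
Each is the final Friday of its month — 2024-03-29 is past the 28th, so '4th Friday' doesn't fit.
Last Friday of August 2024: 2024-08-30.
September 2024 ends with Friday 2024-09-27.
October 2024 ends with Friday 2024-10-25.
November 2024 ends with Friday 2024-11-29.
Last Friday of December 2024: 2024-12-27.
January 2025 ends with Friday 2025-01-31.
Last Friday of February 2025: 2025-02-28.

2025-02-28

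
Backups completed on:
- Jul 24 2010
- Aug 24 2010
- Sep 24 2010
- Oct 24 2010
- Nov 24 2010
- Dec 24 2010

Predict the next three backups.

The day-of-month is always 24 (31, 31, 30, 31, 30 days between events).
So this recurs on the 24th of each month.
Next: January 2011 → Jan 24 2011.
February 2011: Feb 24 2011.
Next: March 2011 → Mar 24 2011.

Jan 24 2011, Feb 24 2011, Mar 24 2011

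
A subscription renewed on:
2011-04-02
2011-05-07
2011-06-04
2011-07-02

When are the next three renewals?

2011-08-06, 2011-09-03, 2011-10-01

These are Saturdays at 28- or 35-day spacing (35, 28, 28).
The pattern: 1st Saturday of the month.
1st Saturday of August 2011: 2011-08-06.
1st Saturday of September 2011: 2011-09-03.
October 2011 — 1st Saturday is 2011-10-01.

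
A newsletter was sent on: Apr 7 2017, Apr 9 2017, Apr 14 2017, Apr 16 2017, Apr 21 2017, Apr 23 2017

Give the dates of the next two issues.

The gap pattern 2, 5, 2, 5, 2 repeats every 2 events.
These are the Fridays and Sundays of each week.
Next Friday: Apr 28 2017.
The following Sunday is Apr 30 2017.

Apr 28 2017, Apr 30 2017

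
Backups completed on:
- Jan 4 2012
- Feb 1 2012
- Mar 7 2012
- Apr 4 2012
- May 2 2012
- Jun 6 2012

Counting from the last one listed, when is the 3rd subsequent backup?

Sep 5 2012

All dates are Wednesdays, 28, 35, 28, 28, 35 days apart.
Specifically, the 1st Wednesday of each month.
1st Wednesday of July 2012: Jul 4 2012.
1st Wednesday of August 2012: Aug 1 2012.
September 2012 — 1st Wednesday is Sep 5 2012.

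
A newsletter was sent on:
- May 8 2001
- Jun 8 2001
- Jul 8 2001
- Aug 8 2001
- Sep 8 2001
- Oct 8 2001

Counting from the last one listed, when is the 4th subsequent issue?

Each date is the 8th; the gaps (31, 30, 31, 31, 30) track the month lengths.
The rule is the 8th of each month.
November 2001: Nov 8 2001.
December 2001: Dec 8 2001.
Next: January 2002 → Jan 8 2002.
February 2002: Feb 8 2002.

Feb 8 2002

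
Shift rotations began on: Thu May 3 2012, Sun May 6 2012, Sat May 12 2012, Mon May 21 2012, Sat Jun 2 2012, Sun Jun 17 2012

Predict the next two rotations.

Thu Jul 5 2012, Thu Jul 26 2012

The spacing grows by 3 each time: 3, 6, 9, 12, 15 days.
Next gap: 18 days. Sun Jun 17 2012 + 18 days = Thu Jul 5 2012.
Next gap: 21 days. Thu Jul 5 2012 + 21 days = Thu Jul 26 2012.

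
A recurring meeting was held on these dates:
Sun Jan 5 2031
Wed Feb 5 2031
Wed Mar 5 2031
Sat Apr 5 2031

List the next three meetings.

Mon May 5 2031, Thu Jun 5 2031, Sat Jul 5 2031

Gaps: 31, 28, 31 days — not constant. Every event is on the 5th of the month.
Pattern: the 5th of each month.
May 2031: Mon May 5 2031.
June 2031: Thu Jun 5 2031.
July 2031: Sat Jul 5 2031.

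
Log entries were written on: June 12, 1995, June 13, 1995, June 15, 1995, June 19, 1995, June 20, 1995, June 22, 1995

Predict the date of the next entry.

Every event lands on a Monday or Tuesday or Thursday (gaps cycle 1, 2, 4, 1, 2).
So the schedule is: every Monday, Tuesday and Thursday.
The following Monday is June 26, 1995.

June 26, 1995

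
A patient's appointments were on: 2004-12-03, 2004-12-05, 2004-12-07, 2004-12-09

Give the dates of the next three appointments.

2004-12-11, 2004-12-13, 2004-12-15

Every event comes 2 days after the last (2, 2, 2).
2004-12-09 + 2 days = 2004-12-11.
2004-12-11 + 2 days = 2004-12-13.
2004-12-13 + 2 days = 2004-12-15.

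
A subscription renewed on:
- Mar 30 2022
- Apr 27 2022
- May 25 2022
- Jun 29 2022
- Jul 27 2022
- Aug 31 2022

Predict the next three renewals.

All Wednesdays; the gaps (28, 28, 35, 28, 35) vary with month length.
This is the last Wednesday of each month.
September 2022 ends with Wednesday Sep 28 2022.
October 2022 ends with Wednesday Oct 26 2022.
Last Wednesday of November 2022: Nov 30 2022.

Sep 28 2022, Oct 26 2022, Nov 30 2022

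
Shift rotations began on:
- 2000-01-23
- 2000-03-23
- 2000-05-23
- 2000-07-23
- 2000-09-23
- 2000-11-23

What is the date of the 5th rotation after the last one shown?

2001-09-23

Each date is the 23rd; the gaps (60, 61, 61, 62, 61) track the month lengths.
The rule is the 23rd of every 2 months.
Next: January 2001 → 2001-01-23.
Next: March 2001 → 2001-03-23.
May 2001: 2001-05-23.
July 2001: 2001-07-23.
Next: September 2001 → 2001-09-23.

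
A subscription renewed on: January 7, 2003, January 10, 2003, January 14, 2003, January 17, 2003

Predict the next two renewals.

January 21, 2003; January 24, 2003

Gaps: 3, 4, 3 days — not constant, but cyclic with period 2.
The events fall on every Tuesday and Friday.
Next Tuesday: January 21, 2003.
The following Friday is January 24, 2003.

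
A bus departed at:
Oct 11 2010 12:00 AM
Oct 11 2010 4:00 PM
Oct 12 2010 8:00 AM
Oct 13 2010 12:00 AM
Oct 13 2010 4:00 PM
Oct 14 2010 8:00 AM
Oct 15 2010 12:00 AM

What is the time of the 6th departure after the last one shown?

Oct 19 2010 12:00 AM

Gaps: 16, 16, 16, 16, 16, 16 hours — each event is 16 hours after the previous one.
Oct 15 2010 12:00 AM + 16 h = Oct 15 2010 4:00 PM.
Oct 15 2010 4:00 PM + 16 h = Oct 16 2010 8:00 AM.
Oct 16 2010 8:00 AM + 16 h = Oct 17 2010 12:00 AM.
Oct 17 2010 12:00 AM + 16 h = Oct 17 2010 4:00 PM.
Oct 17 2010 4:00 PM + 16 h = Oct 18 2010 8:00 AM.
Oct 18 2010 8:00 AM + 16 h = Oct 19 2010 12:00 AM.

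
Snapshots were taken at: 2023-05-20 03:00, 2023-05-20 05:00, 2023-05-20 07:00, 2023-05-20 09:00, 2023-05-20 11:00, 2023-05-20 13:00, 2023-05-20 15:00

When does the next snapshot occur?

2023-05-20 17:00

The interval is a steady 2 hours (2, 2, 2, 2, 2, 2).
2023-05-20 15:00 + 2 h = 2023-05-20 17:00.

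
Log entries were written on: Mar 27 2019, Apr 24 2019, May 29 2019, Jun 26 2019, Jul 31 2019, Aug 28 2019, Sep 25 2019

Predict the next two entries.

Oct 30 2019, Nov 27 2019

Every date is a Wednesday; gaps 28, 35, 28, 35, 28, 28 days.
Each is the last Wednesday of its month (at least one falls on the 29th or later, ruling out '4th Wednesday').
Last Wednesday of October 2019: Oct 30 2019.
November 2019 ends with Wednesday Nov 27 2019.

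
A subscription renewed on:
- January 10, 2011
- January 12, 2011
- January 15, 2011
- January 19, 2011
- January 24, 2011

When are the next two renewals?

The spacing grows by 1 each time: 2, 3, 4, 5 days.
Next gap: 6 days. January 24, 2011 + 6 days = January 30, 2011.
Next gap: 7 days. January 30, 2011 + 7 days = February 6, 2011.

January 30, 2011; February 6, 2011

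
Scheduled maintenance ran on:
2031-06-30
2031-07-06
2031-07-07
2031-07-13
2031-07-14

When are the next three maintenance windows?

2031-07-20, 2031-07-21, 2031-07-27

Every event lands on a Monday or Sunday (gaps cycle 6, 1, 6, 1).
So the schedule is: every Monday and Sunday.
Next Sunday: 2031-07-20.
The following Monday is 2031-07-21.
Next Sunday: 2031-07-27.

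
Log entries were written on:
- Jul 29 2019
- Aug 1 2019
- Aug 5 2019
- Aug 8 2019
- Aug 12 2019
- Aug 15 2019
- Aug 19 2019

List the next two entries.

Gaps: 3, 4, 3, 4, 3, 4 days — not constant, but cyclic with period 2.
The events fall on every Monday and Thursday.
The following Thursday is Aug 22 2019.
The following Monday is Aug 26 2019.

Aug 22 2019, Aug 26 2019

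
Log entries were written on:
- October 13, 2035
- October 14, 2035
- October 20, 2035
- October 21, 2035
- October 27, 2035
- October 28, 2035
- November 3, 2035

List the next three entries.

November 4, 2035; November 10, 2035; November 11, 2035

Gaps: 1, 6, 1, 6, 1, 6 days — not constant, but cyclic with period 2.
The events fall on every Saturday and Sunday.
The following Sunday is November 4, 2035.
Next Saturday: November 10, 2035.
Next Sunday: November 11, 2035.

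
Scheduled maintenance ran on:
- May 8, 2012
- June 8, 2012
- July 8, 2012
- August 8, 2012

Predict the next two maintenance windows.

September 8, 2012; October 8, 2012

The day-of-month is always 8 (31, 30, 31 days between events).
So this recurs on the 8th of each month.
Next: September 2012 → September 8, 2012.
Next: October 2012 → October 8, 2012.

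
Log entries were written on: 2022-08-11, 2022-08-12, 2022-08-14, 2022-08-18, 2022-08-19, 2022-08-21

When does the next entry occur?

The gap pattern 1, 2, 4, 1, 2 repeats every 3 events.
These are the Thursdays, Fridays and Sundays of each week.
The following Thursday is 2022-08-25.

2022-08-25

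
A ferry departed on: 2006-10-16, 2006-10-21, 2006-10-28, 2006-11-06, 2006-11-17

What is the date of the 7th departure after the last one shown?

2007-03-30

Intervals are 5, 7, 9, 11 days — an arithmetic progression with common difference 2.
Next gap: 13 days. 2006-11-17 + 13 days = 2006-11-30.
Next gap: 15 days. 2006-11-30 + 15 days = 2006-12-15.
Next gap: 17 days. 2006-12-15 + 17 days = 2007-01-01.
Next gap: 19 days. 2007-01-01 + 19 days = 2007-01-20.
Next gap: 21 days. 2007-01-20 + 21 days = 2007-02-10.
Next gap: 23 days. 2007-02-10 + 23 days = 2007-03-05.
Next gap: 25 days. 2007-03-05 + 25 days = 2007-03-30.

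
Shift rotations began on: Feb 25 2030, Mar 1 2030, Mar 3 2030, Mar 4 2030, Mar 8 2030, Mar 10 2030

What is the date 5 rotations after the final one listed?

Mar 22 2030

Gaps: 4, 2, 1, 4, 2 days — not constant, but cyclic with period 3.
The events fall on every Monday, Friday and Sunday.
Next Monday: Mar 11 2030.
The following Friday is Mar 15 2030.
Next Sunday: Mar 17 2030.
Next Monday: Mar 18 2030.
The following Friday is Mar 22 2030.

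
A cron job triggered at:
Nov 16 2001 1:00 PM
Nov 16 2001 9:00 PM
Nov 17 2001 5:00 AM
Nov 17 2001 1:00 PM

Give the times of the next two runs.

Gaps: 8, 8, 8 hours — each event is 8 hours after the previous one.
Nov 17 2001 1:00 PM + 8 h = Nov 17 2001 9:00 PM.
Nov 17 2001 9:00 PM + 8 h = Nov 18 2001 5:00 AM.

Nov 17 2001 9:00 PM, Nov 18 2001 5:00 AM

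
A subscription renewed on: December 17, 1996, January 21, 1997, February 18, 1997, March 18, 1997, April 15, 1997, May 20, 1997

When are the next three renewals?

All dates are Tuesdays, 35, 28, 28, 28, 35 days apart.
Specifically, the 3rd Tuesday of each month.
June 1997 — 3rd Tuesday is June 17, 1997.
July 1997 — 3rd Tuesday is July 15, 1997.
3rd Tuesday of August 1997: August 19, 1997.

June 17, 1997; July 15, 1997; August 19, 1997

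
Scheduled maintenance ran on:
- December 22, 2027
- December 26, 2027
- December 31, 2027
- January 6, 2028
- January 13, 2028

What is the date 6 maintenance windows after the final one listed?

March 16, 2028

Gaps: 4, 5, 6, 7 days — each gap is 1 larger than the previous one.
Next gap: 8 days. January 13, 2028 + 8 days = January 21, 2028.
Next gap: 9 days. January 21, 2028 + 9 days = January 30, 2028.
Next gap: 10 days. January 30, 2028 + 10 days = February 9, 2028.
Next gap: 11 days. February 9, 2028 + 11 days = February 20, 2028.
Next gap: 12 days. February 20, 2028 + 12 days = March 3, 2028.
Next gap: 13 days. March 3, 2028 + 13 days = March 16, 2028.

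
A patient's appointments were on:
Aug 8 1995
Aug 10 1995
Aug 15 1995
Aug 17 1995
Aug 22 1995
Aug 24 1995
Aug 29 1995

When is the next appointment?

Gaps: 2, 5, 2, 5, 2, 5 days — not constant, but cyclic with period 2.
The events fall on every Tuesday and Thursday.
Next Thursday: Aug 31 1995.

Aug 31 1995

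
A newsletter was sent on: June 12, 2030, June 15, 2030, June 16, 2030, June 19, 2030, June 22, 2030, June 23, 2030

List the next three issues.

June 26, 2030; June 29, 2030; June 30, 2030

Every event lands on a Wednesday or Saturday or Sunday (gaps cycle 3, 1, 3, 3, 1).
So the schedule is: every Wednesday, Saturday and Sunday.
Next Wednesday: June 26, 2030.
The following Saturday is June 29, 2030.
Next Sunday: June 30, 2030.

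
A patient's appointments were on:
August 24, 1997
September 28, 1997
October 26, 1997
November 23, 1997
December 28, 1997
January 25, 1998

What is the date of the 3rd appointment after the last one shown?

April 26, 1998

These are Sundays at 28- or 35-day spacing (35, 28, 28, 35, 28).
The pattern: 4th Sunday of the month.
February 1998 — 4th Sunday is February 22, 1998.
March 1998 — 4th Sunday is March 22, 1998.
4th Sunday of April 1998: April 26, 1998.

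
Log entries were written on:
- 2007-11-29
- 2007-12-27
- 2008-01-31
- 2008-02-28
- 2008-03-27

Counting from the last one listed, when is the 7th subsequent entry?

2008-10-30

Every date is a Thursday; gaps 28, 35, 28, 28 days.
Each is the last Thursday of its month (at least one falls on the 29th or later, ruling out '4th Thursday').
Last Thursday of April 2008: 2008-04-24.
May 2008 ends with Thursday 2008-05-29.
Last Thursday of June 2008: 2008-06-26.
July 2008 ends with Thursday 2008-07-31.
August 2008 ends with Thursday 2008-08-28.
Last Thursday of September 2008: 2008-09-25.
October 2008 ends with Thursday 2008-10-30.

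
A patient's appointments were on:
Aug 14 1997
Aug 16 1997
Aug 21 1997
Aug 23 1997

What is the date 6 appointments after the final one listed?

Sep 13 1997

Every event lands on a Thursday or Saturday (gaps cycle 2, 5, 2).
So the schedule is: every Thursday and Saturday.
The following Thursday is Aug 28 1997.
Next Saturday: Aug 30 1997.
Next Thursday: Sep 4 1997.
The following Saturday is Sep 6 1997.
Next Thursday: Sep 11 1997.
Next Saturday: Sep 13 1997.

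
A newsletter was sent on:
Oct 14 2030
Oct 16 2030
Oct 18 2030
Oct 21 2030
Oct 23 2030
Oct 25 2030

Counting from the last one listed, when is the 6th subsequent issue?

Gaps: 2, 2, 3, 2, 2 days — not constant, but cyclic with period 3.
The events fall on every Monday, Wednesday and Friday.
Next Monday: Oct 28 2030.
Next Wednesday: Oct 30 2030.
The following Friday is Nov 1 2030.
The following Monday is Nov 4 2030.
Next Wednesday: Nov 6 2030.
Next Friday: Nov 8 2030.

Nov 8 2030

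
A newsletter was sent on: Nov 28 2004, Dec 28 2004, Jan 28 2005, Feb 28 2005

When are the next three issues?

Mar 28 2005, Apr 28 2005, May 28 2005

Each date is the 28th; the gaps (30, 31, 31) track the month lengths.
The rule is the 28th of each month.
Next: March 2005 → Mar 28 2005.
Next: April 2005 → Apr 28 2005.
May 2005: May 28 2005.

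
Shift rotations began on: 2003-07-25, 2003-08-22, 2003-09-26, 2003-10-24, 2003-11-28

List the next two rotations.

All dates are Fridays, 28, 35, 28, 35 days apart.
Specifically, the 4th Friday of each month.
December 2003 — 4th Friday is 2003-12-26.
January 2004 — 4th Friday is 2004-01-23.

2003-12-26, 2004-01-23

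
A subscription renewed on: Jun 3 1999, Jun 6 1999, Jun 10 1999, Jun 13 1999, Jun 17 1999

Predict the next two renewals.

Jun 20 1999, Jun 24 1999

Every event lands on a Thursday or Sunday (gaps cycle 3, 4, 3, 4).
So the schedule is: every Thursday and Sunday.
The following Sunday is Jun 20 1999.
The following Thursday is Jun 24 1999.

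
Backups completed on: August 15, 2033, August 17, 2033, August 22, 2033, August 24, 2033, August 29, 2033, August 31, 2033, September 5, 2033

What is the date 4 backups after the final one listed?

September 19, 2033

Every event lands on a Monday or Wednesday (gaps cycle 2, 5, 2, 5, 2, 5).
So the schedule is: every Monday and Wednesday.
Next Wednesday: September 7, 2033.
Next Monday: September 12, 2033.
Next Wednesday: September 14, 2033.
Next Monday: September 19, 2033.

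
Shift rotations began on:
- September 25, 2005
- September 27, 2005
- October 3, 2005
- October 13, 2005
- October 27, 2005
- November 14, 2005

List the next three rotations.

December 6, 2005; January 1, 2006; January 31, 2006

Gaps: 2, 6, 10, 14, 18 days — each gap is 4 larger than the previous one.
Next gap: 22 days. November 14, 2005 + 22 days = December 6, 2005.
Next gap: 26 days. December 6, 2005 + 26 days = January 1, 2006.
Next gap: 30 days. January 1, 2006 + 30 days = January 31, 2006.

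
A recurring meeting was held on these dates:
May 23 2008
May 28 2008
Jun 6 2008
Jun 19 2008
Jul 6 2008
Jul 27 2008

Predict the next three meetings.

Aug 21 2008, Sep 19 2008, Oct 22 2008

The spacing grows by 4 each time: 5, 9, 13, 17, 21 days.
Next gap: 25 days. Jul 27 2008 + 25 days = Aug 21 2008.
Next gap: 29 days. Aug 21 2008 + 29 days = Sep 19 2008.
Next gap: 33 days. Sep 19 2008 + 33 days = Oct 22 2008.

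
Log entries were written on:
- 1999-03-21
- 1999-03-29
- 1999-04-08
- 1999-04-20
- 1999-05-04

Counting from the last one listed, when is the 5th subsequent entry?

1999-08-12

Gaps: 8, 10, 12, 14 days — each gap is 2 larger than the previous one.
Next gap: 16 days. 1999-05-04 + 16 days = 1999-05-20.
Next gap: 18 days. 1999-05-20 + 18 days = 1999-06-07.
Next gap: 20 days. 1999-06-07 + 20 days = 1999-06-27.
Next gap: 22 days. 1999-06-27 + 22 days = 1999-07-19.
Next gap: 24 days. 1999-07-19 + 24 days = 1999-08-12.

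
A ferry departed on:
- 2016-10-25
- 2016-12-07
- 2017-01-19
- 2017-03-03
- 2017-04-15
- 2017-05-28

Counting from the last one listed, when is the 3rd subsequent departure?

The spacing is 43, 43, 43, 43, 43 days — always 43 days.
2017-05-28 + 43 days = 2017-07-10.
2017-07-10 + 43 days = 2017-08-22.
2017-08-22 + 43 days = 2017-10-04.

2017-10-04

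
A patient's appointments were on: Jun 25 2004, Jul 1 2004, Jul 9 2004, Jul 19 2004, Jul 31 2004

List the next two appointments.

The spacing grows by 2 each time: 6, 8, 10, 12 days.
Next gap: 14 days. Jul 31 2004 + 14 days = Aug 14 2004.
Next gap: 16 days. Aug 14 2004 + 16 days = Aug 30 2004.

Aug 14 2004, Aug 30 2004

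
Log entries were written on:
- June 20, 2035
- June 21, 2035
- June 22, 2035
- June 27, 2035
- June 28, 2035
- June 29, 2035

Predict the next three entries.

July 4, 2035; July 5, 2035; July 6, 2035

Gaps: 1, 1, 5, 1, 1 days — not constant, but cyclic with period 3.
The events fall on every Wednesday, Thursday and Friday.
Next Wednesday: July 4, 2035.
The following Thursday is July 5, 2035.
Next Friday: July 6, 2035.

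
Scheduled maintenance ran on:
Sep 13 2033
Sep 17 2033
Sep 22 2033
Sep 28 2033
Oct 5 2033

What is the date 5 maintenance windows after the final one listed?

The spacing grows by 1 each time: 4, 5, 6, 7 days.
Next gap: 8 days. Oct 5 2033 + 8 days = Oct 13 2033.
Next gap: 9 days. Oct 13 2033 + 9 days = Oct 22 2033.
Next gap: 10 days. Oct 22 2033 + 10 days = Nov 1 2033.
Next gap: 11 days. Nov 1 2033 + 11 days = Nov 12 2033.
Next gap: 12 days. Nov 12 2033 + 12 days = Nov 24 2033.

Nov 24 2033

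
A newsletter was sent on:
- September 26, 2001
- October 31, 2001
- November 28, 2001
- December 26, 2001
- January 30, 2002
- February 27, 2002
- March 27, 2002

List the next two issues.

April 24, 2002; May 29, 2002

These are Wednesdays with 35, 28, 28, 35, 28, 28-day gaps.
Each is the final Wednesday of its month — October 31, 2001 is past the 28th, so '4th Wednesday' doesn't fit.
April 2002 ends with Wednesday April 24, 2002.
May 2002 ends with Wednesday May 29, 2002.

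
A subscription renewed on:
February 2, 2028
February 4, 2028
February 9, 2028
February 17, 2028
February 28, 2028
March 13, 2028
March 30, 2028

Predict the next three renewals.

The spacing grows by 3 each time: 2, 5, 8, 11, 14, 17 days.
Next gap: 20 days. March 30, 2028 + 20 days = April 19, 2028.
Next gap: 23 days. April 19, 2028 + 23 days = May 12, 2028.
Next gap: 26 days. May 12, 2028 + 26 days = June 7, 2028.

April 19, 2028; May 12, 2028; June 7, 2028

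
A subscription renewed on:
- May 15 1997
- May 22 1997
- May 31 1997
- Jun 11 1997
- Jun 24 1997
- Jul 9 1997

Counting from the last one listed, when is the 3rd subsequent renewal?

Sep 4 1997

Gaps: 7, 9, 11, 13, 15 days — each gap is 2 larger than the previous one.
Next gap: 17 days. Jul 9 1997 + 17 days = Jul 26 1997.
Next gap: 19 days. Jul 26 1997 + 19 days = Aug 14 1997.
Next gap: 21 days. Aug 14 1997 + 21 days = Sep 4 1997.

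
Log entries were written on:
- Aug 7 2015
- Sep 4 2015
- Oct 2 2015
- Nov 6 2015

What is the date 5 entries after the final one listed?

Apr 1 2016

These are Fridays at 28- or 35-day spacing (28, 28, 35).
The pattern: 1st Friday of the month.
December 2015 — 1st Friday is Dec 4 2015.
January 2016 — 1st Friday is Jan 1 2016.
1st Friday of February 2016: Feb 5 2016.
1st Friday of March 2016: Mar 4 2016.
April 2016 — 1st Friday is Apr 1 2016.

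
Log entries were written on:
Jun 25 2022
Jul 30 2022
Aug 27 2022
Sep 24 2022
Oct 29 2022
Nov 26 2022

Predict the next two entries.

These are Saturdays with 35, 28, 28, 35, 28-day gaps.
Each is the final Saturday of its month — Jul 30 2022 is past the 28th, so '4th Saturday' doesn't fit.
December 2022 ends with Saturday Dec 31 2022.
January 2023 ends with Saturday Jan 28 2023.

Dec 31 2022, Jan 28 2023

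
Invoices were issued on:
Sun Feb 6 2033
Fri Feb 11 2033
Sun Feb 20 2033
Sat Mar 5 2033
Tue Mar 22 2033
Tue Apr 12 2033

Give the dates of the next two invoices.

Sat May 7 2033, Sun Jun 5 2033

Intervals are 5, 9, 13, 17, 21 days — an arithmetic progression with common difference 4.
Next gap: 25 days. Tue Apr 12 2033 + 25 days = Sat May 7 2033.
Next gap: 29 days. Sat May 7 2033 + 29 days = Sun Jun 5 2033.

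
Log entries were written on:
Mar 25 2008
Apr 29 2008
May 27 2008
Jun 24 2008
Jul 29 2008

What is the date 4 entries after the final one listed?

All Tuesdays; the gaps (35, 28, 28, 35) vary with month length.
This is the last Tuesday of each month.
Last Tuesday of August 2008: Aug 26 2008.
September 2008 ends with Tuesday Sep 30 2008.
October 2008 ends with Tuesday Oct 28 2008.
Last Tuesday of November 2008: Nov 25 2008.

Nov 25 2008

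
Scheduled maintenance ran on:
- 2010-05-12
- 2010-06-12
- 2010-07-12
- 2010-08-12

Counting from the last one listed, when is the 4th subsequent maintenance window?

2010-12-12

The day-of-month is always 12 (31, 30, 31 days between events).
So this recurs on the 12th of each month.
September 2010: 2010-09-12.
October 2010: 2010-10-12.
November 2010: 2010-11-12.
Next: December 2010 → 2010-12-12.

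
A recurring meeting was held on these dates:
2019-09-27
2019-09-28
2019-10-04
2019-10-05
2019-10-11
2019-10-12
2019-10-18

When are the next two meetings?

Gaps: 1, 6, 1, 6, 1, 6 days — not constant, but cyclic with period 2.
The events fall on every Friday and Saturday.
Next Saturday: 2019-10-19.
The following Friday is 2019-10-25.

2019-10-19, 2019-10-25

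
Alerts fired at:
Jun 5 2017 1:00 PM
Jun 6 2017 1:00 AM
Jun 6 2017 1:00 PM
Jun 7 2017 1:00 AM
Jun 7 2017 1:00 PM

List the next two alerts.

Jun 8 2017 1:00 AM, Jun 8 2017 1:00 PM

Gaps: 12, 12, 12, 12 hours — each event is 12 hours after the previous one.
Jun 7 2017 1:00 PM + 12 h = Jun 8 2017 1:00 AM.
Jun 8 2017 1:00 AM + 12 h = Jun 8 2017 1:00 PM.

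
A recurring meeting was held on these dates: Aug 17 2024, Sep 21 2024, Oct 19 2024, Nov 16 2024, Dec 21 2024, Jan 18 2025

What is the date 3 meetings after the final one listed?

Apr 19 2025

These are Saturdays at 28- or 35-day spacing (35, 28, 28, 35, 28).
The pattern: 3rd Saturday of the month.
3rd Saturday of February 2025: Feb 15 2025.
March 2025 — 3rd Saturday is Mar 15 2025.
3rd Saturday of April 2025: Apr 19 2025.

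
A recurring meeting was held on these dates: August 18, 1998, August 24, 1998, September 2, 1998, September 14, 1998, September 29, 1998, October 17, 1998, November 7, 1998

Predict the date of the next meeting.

Intervals are 6, 9, 12, 15, 18, 21 days — an arithmetic progression with common difference 3.
Next gap: 24 days. November 7, 1998 + 24 days = December 1, 1998.

December 1, 1998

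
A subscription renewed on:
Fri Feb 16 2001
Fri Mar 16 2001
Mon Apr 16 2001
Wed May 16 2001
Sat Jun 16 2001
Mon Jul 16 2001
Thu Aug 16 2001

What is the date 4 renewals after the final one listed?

Sun Dec 16 2001

Each date is the 16th; the gaps (28, 31, 30, 31, 30, 31) track the month lengths.
The rule is the 16th of each month.
September 2001: Sun Sep 16 2001.
October 2001: Tue Oct 16 2001.
November 2001: Fri Nov 16 2001.
December 2001: Sun Dec 16 2001.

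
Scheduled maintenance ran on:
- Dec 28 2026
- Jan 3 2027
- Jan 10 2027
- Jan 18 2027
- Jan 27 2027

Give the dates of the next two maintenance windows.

Intervals are 6, 7, 8, 9 days — an arithmetic progression with common difference 1.
Next gap: 10 days. Jan 27 2027 + 10 days = Feb 6 2027.
Next gap: 11 days. Feb 6 2027 + 11 days = Feb 17 2027.

Feb 6 2027, Feb 17 2027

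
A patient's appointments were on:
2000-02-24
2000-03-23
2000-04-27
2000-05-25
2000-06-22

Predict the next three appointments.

2000-07-27, 2000-08-24, 2000-09-28

These are Thursdays at 28- or 35-day spacing (28, 35, 28, 28).
The pattern: 4th Thursday of the month.
4th Thursday of July 2000: 2000-07-27.
August 2000 — 4th Thursday is 2000-08-24.
September 2000 — 4th Thursday is 2000-09-28.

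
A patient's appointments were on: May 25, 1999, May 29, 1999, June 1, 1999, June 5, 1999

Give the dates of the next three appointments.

The gap pattern 4, 3, 4 repeats every 2 events.
These are the Tuesdays and Saturdays of each week.
Next Tuesday: June 8, 1999.
The following Saturday is June 12, 1999.
The following Tuesday is June 15, 1999.

June 8, 1999; June 12, 1999; June 15, 1999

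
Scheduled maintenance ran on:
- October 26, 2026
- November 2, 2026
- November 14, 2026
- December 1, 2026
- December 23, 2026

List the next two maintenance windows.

Intervals are 7, 12, 17, 22 days — an arithmetic progression with common difference 5.
Next gap: 27 days. December 23, 2026 + 27 days = January 19, 2027.
Next gap: 32 days. January 19, 2027 + 32 days = February 20, 2027.

January 19, 2027; February 20, 2027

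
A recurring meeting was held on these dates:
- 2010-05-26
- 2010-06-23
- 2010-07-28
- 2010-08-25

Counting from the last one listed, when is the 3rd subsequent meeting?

2010-11-24

Gaps: 28, 35, 28 days — a mix of 28 and 35. Every date is a Wednesday.
Each is the 4th Wednesday of its month.
September 2010 — 4th Wednesday is 2010-09-22.
4th Wednesday of October 2010: 2010-10-27.
November 2010 — 4th Wednesday is 2010-11-24.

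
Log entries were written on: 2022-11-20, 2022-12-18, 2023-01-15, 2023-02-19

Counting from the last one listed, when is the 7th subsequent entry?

Gaps: 28, 28, 35 days — a mix of 28 and 35. Every date is a Sunday.
Each is the 3rd Sunday of its month.
3rd Sunday of March 2023: 2023-03-19.
April 2023 — 3rd Sunday is 2023-04-16.
May 2023 — 3rd Sunday is 2023-05-21.
June 2023 — 3rd Sunday is 2023-06-18.
July 2023 — 3rd Sunday is 2023-07-16.
August 2023 — 3rd Sunday is 2023-08-20.
September 2023 — 3rd Sunday is 2023-09-17.

2023-09-17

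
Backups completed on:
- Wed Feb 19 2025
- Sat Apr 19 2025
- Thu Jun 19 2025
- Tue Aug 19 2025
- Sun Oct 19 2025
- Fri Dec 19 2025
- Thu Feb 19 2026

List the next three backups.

The day-of-month is always 19 (59, 61, 61, 61, 61, 62 days between events).
So this recurs on the 19th of every 2 months.
Next: April 2026 → Sun Apr 19 2026.
June 2026: Fri Jun 19 2026.
August 2026: Wed Aug 19 2026.

Sun Apr 19 2026, Fri Jun 19 2026, Wed Aug 19 2026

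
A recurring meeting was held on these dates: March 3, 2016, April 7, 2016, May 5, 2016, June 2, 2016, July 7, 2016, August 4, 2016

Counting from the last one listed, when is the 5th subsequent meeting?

All dates are Thursdays, 35, 28, 28, 35, 28 days apart.
Specifically, the 1st Thursday of each month.
September 2016 — 1st Thursday is September 1, 2016.
October 2016 — 1st Thursday is October 6, 2016.
1st Thursday of November 2016: November 3, 2016.
December 2016 — 1st Thursday is December 1, 2016.
1st Thursday of January 2017: January 5, 2017.

January 5, 2017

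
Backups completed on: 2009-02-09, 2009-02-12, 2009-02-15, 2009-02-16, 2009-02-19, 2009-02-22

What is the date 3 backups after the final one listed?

The gap pattern 3, 3, 1, 3, 3 repeats every 3 events.
These are the Mondays, Thursdays and Sundays of each week.
Next Monday: 2009-02-23.
The following Thursday is 2009-02-26.
Next Sunday: 2009-03-01.

2009-03-01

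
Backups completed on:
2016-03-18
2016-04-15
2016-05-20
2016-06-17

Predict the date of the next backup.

These are Fridays at 28- or 35-day spacing (28, 35, 28).
The pattern: 3rd Friday of the month.
July 2016 — 3rd Friday is 2016-07-15.

2016-07-15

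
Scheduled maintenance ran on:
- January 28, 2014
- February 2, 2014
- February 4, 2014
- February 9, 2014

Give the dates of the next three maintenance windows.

February 11, 2014; February 16, 2014; February 18, 2014

Every event lands on a Tuesday or Sunday (gaps cycle 5, 2, 5).
So the schedule is: every Tuesday and Sunday.
The following Tuesday is February 11, 2014.
Next Sunday: February 16, 2014.
The following Tuesday is February 18, 2014.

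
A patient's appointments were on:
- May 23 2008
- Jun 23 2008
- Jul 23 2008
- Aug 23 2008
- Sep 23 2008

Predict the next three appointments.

Oct 23 2008, Nov 23 2008, Dec 23 2008

Gaps: 31, 30, 31, 31 days — not constant. Every event is on the 23rd of the month.
Pattern: the 23rd of each month.
Next: October 2008 → Oct 23 2008.
Next: November 2008 → Nov 23 2008.
Next: December 2008 → Dec 23 2008.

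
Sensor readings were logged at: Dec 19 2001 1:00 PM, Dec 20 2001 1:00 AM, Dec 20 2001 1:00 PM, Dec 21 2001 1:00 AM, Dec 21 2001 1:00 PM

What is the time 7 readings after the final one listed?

Spacing: 12, 12, 12, 12 h — constant 12 h.
Dec 21 2001 1:00 PM + 12 h = Dec 22 2001 1:00 AM.
Dec 22 2001 1:00 AM + 12 h = Dec 22 2001 1:00 PM.
Dec 22 2001 1:00 PM + 12 h = Dec 23 2001 1:00 AM.
Dec 23 2001 1:00 AM + 12 h = Dec 23 2001 1:00 PM.
Dec 23 2001 1:00 PM + 12 h = Dec 24 2001 1:00 AM.
Dec 24 2001 1:00 AM + 12 h = Dec 24 2001 1:00 PM.
Dec 24 2001 1:00 PM + 12 h = Dec 25 2001 1:00 AM.

Dec 25 2001 1:00 AM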